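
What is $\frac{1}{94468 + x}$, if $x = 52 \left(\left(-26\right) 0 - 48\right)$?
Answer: $\frac{1}{91972} \approx 1.0873 \cdot 10^{-5}$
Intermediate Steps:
$x = -2496$ ($x = 52 \left(0 - 48\right) = 52 \left(-48\right) = -2496$)
$\frac{1}{94468 + x} = \frac{1}{94468 - 2496} = \frac{1}{91972}$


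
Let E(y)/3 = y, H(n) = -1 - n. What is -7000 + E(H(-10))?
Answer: -6973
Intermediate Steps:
E(y) = 3*y
-7000 + E(H(-10)) = -7000 + 3*(-1 - 1*(-10)) = -7000 + 3*(-1 + 10) = -7000 + 3*9 = -7000 + 27 = -6973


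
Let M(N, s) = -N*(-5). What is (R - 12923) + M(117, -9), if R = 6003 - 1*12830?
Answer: -19165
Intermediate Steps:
R = -6827 (R = 6003 - 12830 = -6827)
M(N, s) = 5*N
(R - 12923) + M(117, -9) = (-6827 - 12923) + 5*117 = -19750 + 585 = -19165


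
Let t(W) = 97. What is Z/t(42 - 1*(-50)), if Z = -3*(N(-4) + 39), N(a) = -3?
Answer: -108/97 ≈ -1.1134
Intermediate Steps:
Z = -108 (Z = -3*(-3 + 39) = -3*36 = -108)
Z/t(42 - 1*(-50)) = -108/97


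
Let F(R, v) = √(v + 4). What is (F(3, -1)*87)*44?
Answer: 3828*√3 ≈ 6630.3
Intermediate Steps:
F(R, v) = √(4 + v)
(F(3, -1)*87)*44 = (√(4 - 1)*87)*44 = (√3*87)*44 = (87*√3)*44 = 3828*√3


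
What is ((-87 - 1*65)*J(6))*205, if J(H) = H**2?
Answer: -1121760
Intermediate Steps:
((-87 - 1*65)*J(6))*205 = ((-87 - 1*65)*6**2)*205 = ((-87 - 65)*36)*205 = -152*36*205 = -5472*205 = -1121760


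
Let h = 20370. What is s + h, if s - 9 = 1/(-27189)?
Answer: 554084630/27189 ≈ 20379.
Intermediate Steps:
s = 244700/27189 (s = 9 + 1/(-27189) = 9 - 1/27189 = 244700/27189 ≈ 9.0000)
s + h = 244700/27189 + 20370 = 554084630/27189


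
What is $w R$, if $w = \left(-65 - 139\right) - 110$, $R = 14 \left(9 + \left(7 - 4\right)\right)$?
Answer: $-52752$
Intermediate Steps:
$R = 168$ ($R = 14 \left(9 + \left(7 - 4\right)\right) = 14 \left(9 + 3\right) = 14 \cdot 12 = 168$)
$w = -314$ ($w = -204 - 110 = -314$)
$w R = \left(-314\right) 168 = -52752$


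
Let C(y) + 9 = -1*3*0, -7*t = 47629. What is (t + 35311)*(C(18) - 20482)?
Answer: -4088938068/7 ≈ -5.8413e+8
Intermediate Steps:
t = -47629/7 (t = -⅐*47629 = -47629/7 ≈ -6804.1)
C(y) = -9 (C(y) = -9 - 1*3*0 = -9 - 3*0 = -9 + 0 = -9)
(t + 35311)*(C(18) - 20482) = (-47629/7 + 35311)*(-9 - 20482) = (199548/7)*(-20491) = -4088938068/7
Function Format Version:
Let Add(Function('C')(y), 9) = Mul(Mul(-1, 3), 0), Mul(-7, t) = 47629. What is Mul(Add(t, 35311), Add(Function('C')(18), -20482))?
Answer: Rational(-4088938068, 7) ≈ -5.8413e+8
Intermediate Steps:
t = Rational(-47629, 7) (t = Mul(Rational(-1, 7), 47629) = Rational(-47629, 7) ≈ -6804.1)
Function('C')(y) = -9 (Function('C')(y) = Add(-9, Mul(Mul(-1, 3), 0)) = Add(-9, Mul(-3, 0)) = Add(-9, 0) = -9)
Mul(Add(t, 35311), Add(Function('C')(18), -20482)) = Mul(Add(Rational(-47629, 7), 35311), Add(-9, -20482)) = Mul(Rational(199548, 7), -20491) = Rational(-4088938068, 7)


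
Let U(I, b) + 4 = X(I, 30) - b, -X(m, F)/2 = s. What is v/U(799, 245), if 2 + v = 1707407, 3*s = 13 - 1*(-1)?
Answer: -1024443/155 ≈ -6609.3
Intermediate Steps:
s = 14/3 (s = (13 - 1*(-1))/3 = (13 + 1)/3 = (1/3)*14 = 14/3 ≈ 4.6667)
X(m, F) = -28/3 (X(m, F) = -2*14/3 = -28/3)
v = 1707405 (v = -2 + 1707407 = 1707405)
U(I, b) = -40/3 - b (U(I, b) = -4 + (-28/3 - b) = -40/3 - b)
v/U(799, 245) = 1707405/(-40/3 - 1*245) = 1707405/(-40/3 - 245) = 1707405/(-775/3) = 1707405*(-3/775) = -1024443/155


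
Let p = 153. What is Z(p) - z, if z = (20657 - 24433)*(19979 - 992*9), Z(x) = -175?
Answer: 41728401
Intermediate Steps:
z = -41728576 (z = -3776*(19979 - 8928) = -3776*11051 = -41728576)
Z(p) - z = -175 - 1*(-41728576) = -175 + 41728576 = 41728401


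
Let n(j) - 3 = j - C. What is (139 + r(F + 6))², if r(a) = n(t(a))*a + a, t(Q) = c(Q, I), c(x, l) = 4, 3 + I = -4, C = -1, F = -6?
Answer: 19321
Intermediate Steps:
I = -7 (I = -3 - 4 = -7)
t(Q) = 4
n(j) = 4 + j (n(j) = 3 + (j - 1*(-1)) = 3 + (j + 1) = 3 + (1 + j) = 4 + j)
r(a) = 9*a (r(a) = (4 + 4)*a + a = 8*a + a = 9*a)
(139 + r(F + 6))² = (139 + 9*(-6 + 6))² = (139 + 9*0)² = (139 + 0)² = 139² = 19321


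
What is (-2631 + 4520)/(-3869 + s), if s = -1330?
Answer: -1889/5199 ≈ -0.36334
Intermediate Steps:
(-2631 + 4520)/(-3869 + s) = (-2631 + 4520)/(-3869 - 1330) = 1889/(-5199) = 1889*(-1/5199) = -1889/5199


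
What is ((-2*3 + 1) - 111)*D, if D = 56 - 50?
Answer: -696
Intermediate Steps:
D = 6
((-2*3 + 1) - 111)*D = ((-2*3 + 1) - 111)*6 = ((-6 + 1) - 111)*6 = (-5 - 111)*6 = -116*6 = -696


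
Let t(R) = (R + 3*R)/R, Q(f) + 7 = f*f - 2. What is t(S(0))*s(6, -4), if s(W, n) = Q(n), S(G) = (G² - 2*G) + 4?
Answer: 28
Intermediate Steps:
Q(f) = -9 + f² (Q(f) = -7 + (f*f - 2) = -7 + (f² - 2) = -7 + (-2 + f²) = -9 + f²)
S(G) = 4 + G² - 2*G
t(R) = 4 (t(R) = (4*R)/R = 4)
s(W, n) = -9 + n²
t(S(0))*s(6, -4) = 4*(-9 + (-4)²) = 4*(-9 + 16) = 4*7 = 28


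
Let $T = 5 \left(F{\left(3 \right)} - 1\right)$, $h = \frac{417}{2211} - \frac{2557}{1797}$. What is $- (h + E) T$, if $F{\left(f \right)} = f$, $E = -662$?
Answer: $\frac{8783802440}{1324389} \approx 6632.3$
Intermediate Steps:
$h = - \frac{1634726}{1324389}$ ($h = 417 \cdot \frac{1}{2211} - \frac{2557}{1797} = \frac{139}{737} - \frac{2557}{1797} = - \frac{1634726}{1324389} \approx -1.2343$)
$T = 10$ ($T = 5 \left(3 - 1\right) = 5 \cdot 2 = 10$)
$- (h + E) T = - (- \frac{1634726}{1324389} - 662) 10 = \left(-1\right) \left(- \frac{878380244}{1324389}\right) 10 = \frac{878380244}{1324389} \cdot 10 = \frac{8783802440}{1324389}$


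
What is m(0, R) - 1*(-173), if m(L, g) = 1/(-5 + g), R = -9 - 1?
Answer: 2594/15 ≈ 172.93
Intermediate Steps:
R = -10
m(0, R) - 1*(-173) = 1/(-5 - 10) - 1*(-173) = 1/(-15) + 173 = -1/15 + 173 = 2594/15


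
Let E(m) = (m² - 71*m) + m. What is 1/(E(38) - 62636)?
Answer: -1/63852 ≈ -1.5661e-5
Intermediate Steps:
E(m) = m² - 70*m
1/(E(38) - 62636) = 1/(38*(-70 + 38) - 62636) = 1/(38*(-32) - 62636) = 1/(-1216 - 62636) = 1/(-63852) = -1/63852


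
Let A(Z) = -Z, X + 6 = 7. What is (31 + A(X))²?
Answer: 900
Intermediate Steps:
X = 1 (X = -6 + 7 = 1)
(31 + A(X))² = (31 - 1*1)² = (31 - 1)² = 30² = 900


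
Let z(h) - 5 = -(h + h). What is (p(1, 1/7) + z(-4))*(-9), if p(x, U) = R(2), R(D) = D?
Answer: -135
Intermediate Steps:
z(h) = 5 - 2*h (z(h) = 5 - (h + h) = 5 - 2*h)
p(x, U) = 2
(p(1, 1/7) + z(-4))*(-9) = (2 + (5 - 2*(-4)))*(-9) = (2 + (5 + 8))*(-9) = (2 + 13)*(-9) = 15*(-9) = -135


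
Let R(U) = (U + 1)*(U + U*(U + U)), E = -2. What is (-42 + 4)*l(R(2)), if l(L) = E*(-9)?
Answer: -684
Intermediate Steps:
R(U) = (1 + U)*(U + 2*U²) (R(U) = (1 + U)*(U + U*(2*U)) = (1 + U)*(U + 2*U²))
l(L) = 18 (l(L) = -2*(-9) = 18)
(-42 + 4)*l(R(2)) = (-42 + 4)*18 = -38*18 = -684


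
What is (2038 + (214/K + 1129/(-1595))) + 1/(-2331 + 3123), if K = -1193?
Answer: 279093017201/137004120 ≈ 2037.1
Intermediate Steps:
(2038 + (214/K + 1129/(-1595))) + 1/(-2331 + 3123) = (2038 + (214/(-1193) + 1129/(-1595))) + 1/(-2331 + 3123) = (2038 + (214*(-1/1193) + 1129*(-1/1595))) + 1/792 = (2038 + (-214/1193 - 1129/1595)) + 1/792 = (2038 - 1688227/1902835) + 1/792 = 3876289503/1902835 + 1/792 = 279093017201/137004120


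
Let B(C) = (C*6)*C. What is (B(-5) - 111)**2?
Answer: 1521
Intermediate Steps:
B(C) = 6*C**2 (B(C) = (6*C)*C = 6*C**2)
(B(-5) - 111)**2 = (6*(-5)**2 - 111)**2 = (6*25 - 111)**2 = (150 - 111)**2 = 39**2 = 1521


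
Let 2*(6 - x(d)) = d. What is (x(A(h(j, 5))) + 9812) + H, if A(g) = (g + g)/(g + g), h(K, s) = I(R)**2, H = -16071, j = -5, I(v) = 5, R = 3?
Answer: -12507/2 ≈ -6253.5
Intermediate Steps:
h(K, s) = 25 (h(K, s) = 5**2 = 25)
A(g) = 1 (A(g) = (2*g)/((2*g)) = (2*g)*(1/(2*g)) = 1)
x(d) = 6 - d/2
(x(A(h(j, 5))) + 9812) + H = ((6 - 1/2*1) + 9812) - 16071 = ((6 - 1/2) + 9812) - 16071 = (11/2 + 9812) - 16071 = 19635/2 - 16071 = -12507/2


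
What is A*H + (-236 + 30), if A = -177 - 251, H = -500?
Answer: 213794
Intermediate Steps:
A = -428
A*H + (-236 + 30) = -428*(-500) + (-236 + 30) = 214000 - 206 = 213794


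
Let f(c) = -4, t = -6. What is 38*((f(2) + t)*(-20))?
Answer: 7600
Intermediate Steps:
38*((f(2) + t)*(-20)) = 38*((-4 - 6)*(-20)) = 38*(-10*(-20)) = 38*200 = 7600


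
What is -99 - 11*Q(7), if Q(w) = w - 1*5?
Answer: -121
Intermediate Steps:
Q(w) = -5 + w (Q(w) = w - 5 = -5 + w)
-99 - 11*Q(7) = -99 - 11*(-5 + 7) = -99 - 11*2 = -99 - 22 = -121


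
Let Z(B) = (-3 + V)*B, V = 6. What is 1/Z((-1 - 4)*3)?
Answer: -1/45 ≈ -0.022222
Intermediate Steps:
Z(B) = 3*B (Z(B) = (-3 + 6)*B = 3*B)
1/Z((-1 - 4)*3) = 1/(3*((-1 - 4)*3)) = 1/(3*(-5*3)) = 1/(3*(-15)) = 1/(-45) = -1/45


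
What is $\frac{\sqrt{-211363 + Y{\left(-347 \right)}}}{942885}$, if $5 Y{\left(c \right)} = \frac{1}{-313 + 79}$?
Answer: $\frac{i \sqrt{32148312430}}{367725150} \approx 0.00048759 i$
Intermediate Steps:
$Y{\left(c \right)} = - \frac{1}{1170}$ ($Y{\left(c \right)} = \frac{1}{5 \left(-313 + 79\right)} = \frac{1}{5 \left(-234\right)} = \frac{1}{5} \left(- \frac{1}{234}\right) = - \frac{1}{1170}$)
$\frac{\sqrt{-211363 + Y{\left(-347 \right)}}}{942885} = \frac{\sqrt{-211363 - \frac{1}{1170}}}{942885} = \sqrt{- \frac{247294711}{1170}} \cdot \frac{1}{942885} = \frac{i \sqrt{32148312430}}{390} \cdot \frac{1}{942885} = \frac{i \sqrt{32148312430}}{367725150}$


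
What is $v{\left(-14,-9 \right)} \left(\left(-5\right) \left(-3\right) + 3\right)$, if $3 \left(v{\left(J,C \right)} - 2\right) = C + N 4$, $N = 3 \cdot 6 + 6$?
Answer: $558$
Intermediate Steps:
$N = 24$ ($N = 18 + 6 = 24$)
$v{\left(J,C \right)} = 34 + \frac{C}{3}$ ($v{\left(J,C \right)} = 2 + \frac{C + 24 \cdot 4}{3} = 2 + \frac{C + 96}{3} = 2 + \frac{96 + C}{3} = 2 + \left(32 + \frac{C}{3}\right) = 34 + \frac{C}{3}$)
$v{\left(-14,-9 \right)} \left(\left(-5\right) \left(-3\right) + 3\right) = \left(34 + \frac{1}{3} \left(-9\right)\right) \left(\left(-5\right) \left(-3\right) + 3\right) = \left(34 - 3\right) \left(15 + 3\right) = 31 \cdot 18 = 558$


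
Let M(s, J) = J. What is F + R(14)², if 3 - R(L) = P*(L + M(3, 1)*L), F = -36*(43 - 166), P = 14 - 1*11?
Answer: 10989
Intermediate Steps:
P = 3 (P = 14 - 11 = 3)
F = 4428 (F = -36*(-123) = 4428)
R(L) = 3 - 6*L (R(L) = 3 - 3*(L + 1*L) = 3 - 3*(L + L) = 3 - 3*2*L = 3 - 6*L)
F + R(14)² = 4428 + (3 - 6*14)² = 4428 + (3 - 84)² = 4428 + (-81)² = 4428 + 6561 = 10989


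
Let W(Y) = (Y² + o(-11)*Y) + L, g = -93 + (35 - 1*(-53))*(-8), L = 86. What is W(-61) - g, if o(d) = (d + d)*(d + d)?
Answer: -24920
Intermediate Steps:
o(d) = 4*d² (o(d) = (2*d)*(2*d) = 4*d²)
g = -797 (g = -93 + (35 + 53)*(-8) = -93 + 88*(-8) = -93 - 704 = -797)
W(Y) = 86 + Y² + 484*Y (W(Y) = (Y² + (4*(-11)²)*Y) + 86 = (Y² + (4*121)*Y) + 86 = (Y² + 484*Y) + 86 = 86 + Y² + 484*Y)
W(-61) - g = (86 + (-61)² + 484*(-61)) - 1*(-797) = (86 + 3721 - 29524) + 797 = -25717 + 797 = -24920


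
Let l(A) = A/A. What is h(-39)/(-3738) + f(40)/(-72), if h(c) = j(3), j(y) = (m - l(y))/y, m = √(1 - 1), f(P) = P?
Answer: -6229/11214 ≈ -0.55547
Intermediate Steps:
l(A) = 1
m = 0 (m = √0 = 0)
j(y) = -1/y (j(y) = (0 - 1*1)/y = (0 - 1)/y = -1/y)
h(c) = -⅓ (h(c) = -1/3 = -1*⅓ = -⅓)
h(-39)/(-3738) + f(40)/(-72) = -⅓/(-3738) + 40/(-72) = -⅓*(-1/3738) + 40*(-1/72) = 1/11214 - 5/9 = -6229/11214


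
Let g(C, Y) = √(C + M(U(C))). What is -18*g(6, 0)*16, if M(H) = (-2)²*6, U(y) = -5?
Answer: -288*√30 ≈ -1577.4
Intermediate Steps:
M(H) = 24 (M(H) = 4*6 = 24)
g(C, Y) = √(24 + C) (g(C, Y) = √(C + 24) = √(24 + C))
-18*g(6, 0)*16 = -18*√(24 + 6)*16 = -18*√30*16 = -288*√30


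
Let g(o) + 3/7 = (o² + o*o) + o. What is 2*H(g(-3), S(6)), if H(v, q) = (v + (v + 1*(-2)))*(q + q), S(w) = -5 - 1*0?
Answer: -3800/7 ≈ -542.86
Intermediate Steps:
S(w) = -5 (S(w) = -5 + 0 = -5)
g(o) = -3/7 + o + 2*o² (g(o) = -3/7 + ((o² + o*o) + o) = -3/7 + ((o² + o²) + o) = -3/7 + (2*o² + o) = -3/7 + (o + 2*o²) = -3/7 + o + 2*o²)
H(v, q) = 2*q*(-2 + 2*v) (H(v, q) = (v + (v - 2))*(2*q) = (v + (-2 + v))*(2*q) = (-2 + 2*v)*(2*q) = 2*q*(-2 + 2*v))
2*H(g(-3), S(6)) = 2*(4*(-5)*(-1 + (-3/7 - 3 + 2*(-3)²))) = 2*(4*(-5)*(-1 + (-3/7 - 3 + 2*9))) = 2*(4*(-5)*(-1 + (-3/7 - 3 + 18))) = 2*(4*(-5)*(-1 + 102/7)) = 2*(4*(-5)*(95/7)) = 2*(-1900/7) = -3800/7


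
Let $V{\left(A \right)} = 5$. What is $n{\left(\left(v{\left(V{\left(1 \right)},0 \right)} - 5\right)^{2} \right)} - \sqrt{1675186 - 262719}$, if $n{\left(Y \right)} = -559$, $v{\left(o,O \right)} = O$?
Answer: $-559 - \sqrt{1412467} \approx -1747.5$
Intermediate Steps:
$n{\left(\left(v{\left(V{\left(1 \right)},0 \right)} - 5\right)^{2} \right)} - \sqrt{1675186 - 262719} = -559 - \sqrt{1675186 - 262719} = -559 - \sqrt{1412467}$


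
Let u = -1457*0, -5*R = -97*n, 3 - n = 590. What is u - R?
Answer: 56939/5 ≈ 11388.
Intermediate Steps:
n = -587 (n = 3 - 1*590 = 3 - 590 = -587)
R = -56939/5 (R = -(-97)*(-587)/5 = -1/5*56939 = -56939/5 ≈ -11388.)
u = 0
u - R = 0 - 1*(-56939/5) = 0 + 56939/5 = 56939/5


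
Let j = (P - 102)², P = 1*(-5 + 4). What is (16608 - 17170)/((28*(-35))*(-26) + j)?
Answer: -562/36089 ≈ -0.015573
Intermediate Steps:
P = -1 (P = 1*(-1) = -1)
j = 10609 (j = (-1 - 102)² = (-103)² = 10609)
(16608 - 17170)/((28*(-35))*(-26) + j) = (16608 - 17170)/((28*(-35))*(-26) + 10609) = -562/(-980*(-26) + 10609) = -562/(25480 + 10609) = -562/36089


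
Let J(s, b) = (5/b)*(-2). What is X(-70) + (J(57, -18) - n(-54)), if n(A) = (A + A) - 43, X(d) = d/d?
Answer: 1373/9 ≈ 152.56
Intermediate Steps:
J(s, b) = -10/b
X(d) = 1
n(A) = -43 + 2*A (n(A) = 2*A - 43 = -43 + 2*A)
X(-70) + (J(57, -18) - n(-54)) = 1 + (-10/(-18) - (-43 + 2*(-54))) = 1 + (-10*(-1/18) - (-43 - 108)) = 1 + (5/9 - 1*(-151)) = 1 + (5/9 + 151) = 1 + 1364/9 = 1373/9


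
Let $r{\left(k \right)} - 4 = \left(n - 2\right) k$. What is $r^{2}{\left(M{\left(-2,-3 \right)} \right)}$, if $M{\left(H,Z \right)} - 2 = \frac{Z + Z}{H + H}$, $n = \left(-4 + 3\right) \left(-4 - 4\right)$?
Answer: $625$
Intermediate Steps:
$n = 8$ ($n = \left(-1\right) \left(-8\right) = 8$)
$M{\left(H,Z \right)} = 2 + \frac{Z}{H}$ ($M{\left(H,Z \right)} = 2 + \frac{Z + Z}{H + H} = 2 + \frac{2 Z}{2 H} = 2 + 2 Z \frac{1}{2 H} = 2 + \frac{Z}{H}$)
$r{\left(k \right)} = 4 + 6 k$ ($r{\left(k \right)} = 4 + \left(8 - 2\right) k = 4 + 6 k$)
$r^{2}{\left(M{\left(-2,-3 \right)} \right)} = \left(4 + 6 \left(2 - \frac{3}{-2}\right)\right)^{2} = \left(4 + 6 \left(2 - - \frac{3}{2}\right)\right)^{2} = \left(4 + 6 \left(2 + \frac{3}{2}\right)\right)^{2} = \left(4 + 6 \cdot \frac{7}{2}\right)^{2} = \left(4 + 21\right)^{2} = 25^{2} = 625$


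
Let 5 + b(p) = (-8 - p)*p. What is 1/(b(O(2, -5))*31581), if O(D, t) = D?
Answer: -1/789525 ≈ -1.2666e-6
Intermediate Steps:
b(p) = -5 + p*(-8 - p) (b(p) = -5 + (-8 - p)*p = -5 + p*(-8 - p))
1/(b(O(2, -5))*31581) = 1/((-5 - 1*2² - 8*2)*31581) = 1/((-5 - 1*4 - 16)*31581) = 1/((-5 - 4 - 16)*31581) = 1/(-25*31581) = 1/(-789525) = -1/789525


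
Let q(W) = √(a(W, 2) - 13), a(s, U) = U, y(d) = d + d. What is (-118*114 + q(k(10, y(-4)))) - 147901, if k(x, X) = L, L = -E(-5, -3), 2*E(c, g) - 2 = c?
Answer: -161353 + I*√11 ≈ -1.6135e+5 + 3.3166*I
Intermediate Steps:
y(d) = 2*d
E(c, g) = 1 + c/2
L = 3/2 (L = -(1 + (½)*(-5)) = -(1 - 5/2) = -1*(-3/2) = 3/2 ≈ 1.5000)
k(x, X) = 3/2
q(W) = I*√11 (q(W) = √(2 - 13) = √(-11) = I*√11)
(-118*114 + q(k(10, y(-4)))) - 147901 = (-118*114 + I*√11) - 147901 = (-13452 + I*√11) - 147901 = -161353 + I*√11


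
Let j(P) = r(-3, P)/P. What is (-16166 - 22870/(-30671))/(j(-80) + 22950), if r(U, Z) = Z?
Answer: -495804516/703930121 ≈ -0.70434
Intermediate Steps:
j(P) = 1 (j(P) = P/P = 1)
(-16166 - 22870/(-30671))/(j(-80) + 22950) = (-16166 - 22870/(-30671))/(1 + 22950) = (-16166 - 22870*(-1/30671))/22951 = (-16166 + 22870/30671)*(1/22951) = -495804516/30671*1/22951 = -495804516/703930121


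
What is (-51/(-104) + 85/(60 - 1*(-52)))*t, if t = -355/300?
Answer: -129149/87360 ≈ -1.4784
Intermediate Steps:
t = -71/60 (t = -355*1/300 = -71/60 ≈ -1.1833)
(-51/(-104) + 85/(60 - 1*(-52)))*t = (-51/(-104) + 85/(60 - 1*(-52)))*(-71/60) = (-51*(-1/104) + 85/(60 + 52))*(-71/60) = (51/104 + 85/112)*(-71/60) = (1819/1456)*(-71/60) = -129149/87360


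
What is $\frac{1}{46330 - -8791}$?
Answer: $\frac{1}{55121} \approx 1.8142 \cdot 10^{-5}$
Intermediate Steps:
$\frac{1}{46330 - -8791} = \frac{1}{46330 + 8791} = \frac{1}{55121}$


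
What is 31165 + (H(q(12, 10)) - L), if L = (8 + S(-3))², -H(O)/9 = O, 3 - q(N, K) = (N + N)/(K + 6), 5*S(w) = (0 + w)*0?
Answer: 62175/2 ≈ 31088.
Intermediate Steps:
S(w) = 0 (S(w) = ((0 + w)*0)/5 = (w*0)/5 = (⅕)*0 = 0)
q(N, K) = 3 - 2*N/(6 + K) (q(N, K) = 3 - (N + N)/(K + 6) = 3 - 2*N/(6 + K))
H(O) = -9*O
L = 64 (L = (8 + 0)² = 8² = 64)
31165 + (H(q(12, 10)) - L) = 31165 + (-9*(18 - 2*12 + 3*10)/(6 + 10) - 1*64) = 31165 + (-9*(18 - 24 + 30)/16 - 64) = 31165 + (-9*24/16 - 64) = 31165 + (-9*3/2 - 64) = 31165 + (-27/2 - 64) = 31165 - 155/2 = 62175/2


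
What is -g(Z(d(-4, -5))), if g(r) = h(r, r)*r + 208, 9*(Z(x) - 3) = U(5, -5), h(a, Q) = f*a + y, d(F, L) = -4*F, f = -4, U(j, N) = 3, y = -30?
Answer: -572/9 ≈ -63.556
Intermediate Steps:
h(a, Q) = -30 - 4*a (h(a, Q) = -4*a - 30 = -30 - 4*a)
Z(x) = 10/3 (Z(x) = 3 + (⅑)*3 = 3 + ⅓ = 10/3)
g(r) = 208 + r*(-30 - 4*r) (g(r) = (-30 - 4*r)*r + 208 = r*(-30 - 4*r) + 208 = 208 + r*(-30 - 4*r))
-g(Z(d(-4, -5))) = -(208 - 30*10/3 - 4*(10/3)²) = -(208 - 100 - 4*100/9) = -(208 - 100 - 400/9) = -1*572/9 = -572/9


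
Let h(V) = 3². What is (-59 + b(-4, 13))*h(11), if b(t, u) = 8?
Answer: -459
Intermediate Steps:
h(V) = 9
(-59 + b(-4, 13))*h(11) = (-59 + 8)*9 = -51*9 = -459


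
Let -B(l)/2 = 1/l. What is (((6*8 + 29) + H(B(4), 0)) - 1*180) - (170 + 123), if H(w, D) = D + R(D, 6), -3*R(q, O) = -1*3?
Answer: -395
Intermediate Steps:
R(q, O) = 1 (R(q, O) = -(-1)*3/3 = -⅓*(-3) = 1)
B(l) = -2/l
H(w, D) = 1 + D (H(w, D) = D + 1 = 1 + D)
(((6*8 + 29) + H(B(4), 0)) - 1*180) - (170 + 123) = (((6*8 + 29) + (1 + 0)) - 1*180) - (170 + 123) = (((48 + 29) + 1) - 180) - 1*293 = ((77 + 1) - 180) - 293 = (78 - 180) - 293 = -102 - 293 = -395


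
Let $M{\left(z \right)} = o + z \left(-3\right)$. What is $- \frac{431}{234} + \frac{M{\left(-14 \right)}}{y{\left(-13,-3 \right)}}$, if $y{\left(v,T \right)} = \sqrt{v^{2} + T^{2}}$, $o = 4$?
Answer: $- \frac{431}{234} + \frac{23 \sqrt{178}}{89} \approx 1.606$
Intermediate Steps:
$y{\left(v,T \right)} = \sqrt{T^{2} + v^{2}}$
$M{\left(z \right)} = 4 - 3 z$ ($M{\left(z \right)} = 4 + z \left(-3\right) = 4 - 3 z$)
$- \frac{431}{234} + \frac{M{\left(-14 \right)}}{y{\left(-13,-3 \right)}} = - \frac{431}{234} + \frac{4 - -42}{\sqrt{\left(-3\right)^{2} + \left(-13\right)^{2}}} = \left(-431\right) \frac{1}{234} + \frac{4 + 42}{\sqrt{9 + 169}} = - \frac{431}{234} + \frac{46}{\sqrt{178}} = - \frac{431}{234} + 46 \frac{\sqrt{178}}{178} = - \frac{431}{234} + \frac{23 \sqrt{178}}{89}$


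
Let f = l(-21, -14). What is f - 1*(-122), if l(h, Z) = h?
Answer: 101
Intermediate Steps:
f = -21
f - 1*(-122) = -21 - 1*(-122) = -21 + 122 = 101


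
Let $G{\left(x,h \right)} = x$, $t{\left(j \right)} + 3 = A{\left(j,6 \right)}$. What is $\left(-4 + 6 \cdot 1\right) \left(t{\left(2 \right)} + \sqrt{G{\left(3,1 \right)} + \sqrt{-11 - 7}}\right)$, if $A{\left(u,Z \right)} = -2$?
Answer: $-10 + 2 \sqrt{3 + 3 i \sqrt{2}} \approx -5.9513 + 2.0958 i$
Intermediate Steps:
$t{\left(j \right)} = -5$ ($t{\left(j \right)} = -3 - 2 = -5$)
$\left(-4 + 6 \cdot 1\right) \left(t{\left(2 \right)} + \sqrt{G{\left(3,1 \right)} + \sqrt{-11 - 7}}\right) = \left(-4 + 6 \cdot 1\right) \left(-5 + \sqrt{3 + \sqrt{-11 - 7}}\right) = \left(-4 + 6\right) \left(-5 + \sqrt{3 + \sqrt{-18}}\right) = 2 \left(-5 + \sqrt{3 + 3 i \sqrt{2}}\right) = -10 + 2 \sqrt{3 + 3 i \sqrt{2}}$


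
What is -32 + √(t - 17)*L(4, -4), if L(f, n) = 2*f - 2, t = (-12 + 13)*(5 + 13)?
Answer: -26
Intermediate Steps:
t = 18 (t = 1*18 = 18)
L(f, n) = -2 + 2*f
-32 + √(t - 17)*L(4, -4) = -32 + √(18 - 17)*(-2 + 2*4) = -32 + √1*(-2 + 8) = -32 + 1*6 = -32 + 6 = -26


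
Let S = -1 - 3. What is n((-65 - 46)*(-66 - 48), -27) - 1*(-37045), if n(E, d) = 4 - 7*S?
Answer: 37077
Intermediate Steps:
S = -4
n(E, d) = 32 (n(E, d) = 4 - 7*(-4) = 4 + 28 = 32)
n((-65 - 46)*(-66 - 48), -27) - 1*(-37045) = 32 - 1*(-37045) = 32 + 37045 = 37077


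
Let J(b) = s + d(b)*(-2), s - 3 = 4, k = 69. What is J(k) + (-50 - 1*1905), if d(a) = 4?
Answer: -1956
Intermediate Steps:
s = 7 (s = 3 + 4 = 7)
J(b) = -1 (J(b) = 7 + 4*(-2) = 7 - 8 = -1)
J(k) + (-50 - 1*1905) = -1 + (-50 - 1*1905) = -1 + (-50 - 1905) = -1 - 1955 = -1956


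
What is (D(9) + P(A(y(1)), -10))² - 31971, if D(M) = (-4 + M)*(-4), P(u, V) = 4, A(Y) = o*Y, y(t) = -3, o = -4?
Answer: -31715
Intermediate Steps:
A(Y) = -4*Y
D(M) = 16 - 4*M
(D(9) + P(A(y(1)), -10))² - 31971 = ((16 - 4*9) + 4)² - 31971 = ((16 - 36) + 4)² - 31971 = (-20 + 4)² - 31971 = (-16)² - 31971 = 256 - 31971 = -31715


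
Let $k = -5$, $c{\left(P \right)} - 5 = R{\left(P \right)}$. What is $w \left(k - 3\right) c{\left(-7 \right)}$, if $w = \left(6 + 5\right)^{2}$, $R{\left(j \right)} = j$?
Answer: $1936$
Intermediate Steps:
$c{\left(P \right)} = 5 + P$
$w = 121$ ($w = 11^{2} = 121$)
$w \left(k - 3\right) c{\left(-7 \right)} = 121 \left(-5 - 3\right) \left(5 - 7\right) = 121 \left(-5 - 3\right) \left(-2\right) = 121 \left(-8\right) \left(-2\right) = \left(-968\right) \left(-2\right) = 1936$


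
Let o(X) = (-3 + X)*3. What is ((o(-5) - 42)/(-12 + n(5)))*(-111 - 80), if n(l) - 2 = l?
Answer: -12606/5 ≈ -2521.2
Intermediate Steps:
o(X) = -9 + 3*X
n(l) = 2 + l
((o(-5) - 42)/(-12 + n(5)))*(-111 - 80) = (((-9 + 3*(-5)) - 42)/(-12 + (2 + 5)))*(-111 - 80) = (((-9 - 15) - 42)/(-12 + 7))*(-191) = ((-24 - 42)/(-5))*(-191) = -66*(-1/5)*(-191) = (66/5)*(-191) = -12606/5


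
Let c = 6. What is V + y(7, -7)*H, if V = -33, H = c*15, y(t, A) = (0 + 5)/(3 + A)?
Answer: -291/2 ≈ -145.50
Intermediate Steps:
y(t, A) = 5/(3 + A)
H = 90 (H = 6*15 = 90)
V + y(7, -7)*H = -33 + (5/(3 - 7))*90 = -33 + (5/(-4))*90 = -33 + (5*(-¼))*90 = -33 - 5/4*90 = -33 - 225/2 = -291/2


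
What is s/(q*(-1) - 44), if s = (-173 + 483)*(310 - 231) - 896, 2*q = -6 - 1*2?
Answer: -11797/20 ≈ -589.85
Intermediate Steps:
q = -4 (q = (-6 - 1*2)/2 = (-6 - 2)/2 = (½)*(-8) = -4)
s = 23594 (s = 310*79 - 896 = 24490 - 896 = 23594)
s/(q*(-1) - 44) = 23594/(-4*(-1) - 44) = 23594/(4 - 44) = 23594/(-40) = 23594*(-1/40) = -11797/20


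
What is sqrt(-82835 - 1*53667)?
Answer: I*sqrt(136502) ≈ 369.46*I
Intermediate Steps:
sqrt(-82835 - 1*53667) = sqrt(-82835 - 53667) = sqrt(-136502) = I*sqrt(136502)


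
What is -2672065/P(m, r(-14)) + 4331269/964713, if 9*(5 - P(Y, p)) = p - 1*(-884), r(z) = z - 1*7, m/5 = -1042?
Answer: 23203525559147/789135234 ≈ 29404.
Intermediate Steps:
m = -5210 (m = 5*(-1042) = -5210)
r(z) = -7 + z (r(z) = z - 7 = -7 + z)
P(Y, p) = -839/9 - p/9 (P(Y, p) = 5 - (p - 1*(-884))/9 = 5 - (p + 884)/9 = 5 - (884 + p)/9 = 5 + (-884/9 - p/9) = -839/9 - p/9)
-2672065/P(m, r(-14)) + 4331269/964713 = -2672065/(-839/9 - (-7 - 14)/9) + 4331269/964713 = -2672065/(-839/9 - ⅑*(-21)) + 4331269*(1/964713) = -2672065/(-839/9 + 7/3) + 4331269/964713 = -2672065/(-818/9) + 4331269/964713 = -2672065*(-9/818) + 4331269/964713 = 24048585/818 + 4331269/964713 = 23203525559147/789135234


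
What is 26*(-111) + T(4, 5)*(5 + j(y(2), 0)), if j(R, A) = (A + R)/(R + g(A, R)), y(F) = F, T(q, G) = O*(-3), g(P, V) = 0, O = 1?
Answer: -2904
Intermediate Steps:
T(q, G) = -3 (T(q, G) = 1*(-3) = -3)
j(R, A) = (A + R)/R (j(R, A) = (A + R)/(R + 0) = (A + R)/R)
26*(-111) + T(4, 5)*(5 + j(y(2), 0)) = 26*(-111) - 3*(5 + (0 + 2)/2) = -2886 - 3*(5 + (½)*2) = -2886 - 3*(5 + 1) = -2886 - 3*6 = -2886 - 18 = -2904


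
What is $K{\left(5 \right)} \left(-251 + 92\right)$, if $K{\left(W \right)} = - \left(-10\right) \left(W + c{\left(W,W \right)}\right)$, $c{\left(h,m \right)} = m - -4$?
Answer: $-22260$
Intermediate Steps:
$c{\left(h,m \right)} = 4 + m$ ($c{\left(h,m \right)} = m + 4 = 4 + m$)
$K{\left(W \right)} = 40 + 20 W$ ($K{\left(W \right)} = - \left(-10\right) \left(W + \left(4 + W\right)\right) = - \left(-10\right) \left(4 + 2 W\right) = - (-40 - 20 W) = 40 + 20 W$)
$K{\left(5 \right)} \left(-251 + 92\right) = \left(40 + 20 \cdot 5\right) \left(-251 + 92\right) = \left(40 + 100\right) \left(-159\right) = 140 \left(-159\right) = -22260$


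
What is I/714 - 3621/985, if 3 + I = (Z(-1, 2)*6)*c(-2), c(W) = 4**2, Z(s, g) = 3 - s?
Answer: -736703/234430 ≈ -3.1425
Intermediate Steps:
c(W) = 16
I = 381 (I = -3 + ((3 - 1*(-1))*6)*16 = -3 + ((3 + 1)*6)*16 = -3 + (4*6)*16 = -3 + 24*16 = -3 + 384 = 381)
I/714 - 3621/985 = 381/714 - 3621/985 = 381*(1/714) - 3621*1/985 = 127/238 - 3621/985 = -736703/234430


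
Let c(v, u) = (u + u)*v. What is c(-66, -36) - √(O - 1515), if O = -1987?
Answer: 4752 - I*√3502 ≈ 4752.0 - 59.178*I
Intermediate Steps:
c(v, u) = 2*u*v (c(v, u) = (2*u)*v = 2*u*v)
c(-66, -36) - √(O - 1515) = 2*(-36)*(-66) - √(-1987 - 1515) = 4752 - √(-3502) = 4752 - I*√3502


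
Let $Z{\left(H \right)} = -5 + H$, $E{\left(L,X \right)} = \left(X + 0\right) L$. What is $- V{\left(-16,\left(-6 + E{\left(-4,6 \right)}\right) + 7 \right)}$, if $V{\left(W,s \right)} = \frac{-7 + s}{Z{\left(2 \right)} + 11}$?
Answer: $\frac{15}{4} \approx 3.75$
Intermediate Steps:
$E{\left(L,X \right)} = L X$ ($E{\left(L,X \right)} = X L = L X$)
$V{\left(W,s \right)} = - \frac{7}{8} + \frac{s}{8}$ ($V{\left(W,s \right)} = \frac{-7 + s}{\left(-5 + 2\right) + 11} = \frac{-7 + s}{-3 + 11} = \frac{-7 + s}{8} = \left(-7 + s\right) \frac{1}{8} = - \frac{7}{8} + \frac{s}{8}$)
$- V{\left(-16,\left(-6 + E{\left(-4,6 \right)}\right) + 7 \right)} = - (- \frac{7}{8} + \frac{\left(-6 - 24\right) + 7}{8}) = - (- \frac{7}{8} + \frac{-30 + 7}{8}) = - (- \frac{7}{8} + \frac{1}{8} \left(-23\right)) = - (- \frac{7}{8} - \frac{23}{8}) = \left(-1\right) \left(- \frac{15}{4}\right) = \frac{15}{4}$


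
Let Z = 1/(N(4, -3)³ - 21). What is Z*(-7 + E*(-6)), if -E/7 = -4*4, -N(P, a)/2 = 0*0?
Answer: 97/3 ≈ 32.333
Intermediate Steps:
N(P, a) = 0 (N(P, a) = -0*0 = -2*0 = 0)
E = 112 (E = -(-28)*4 = -7*(-16) = 112)
Z = -1/21 (Z = 1/(0³ - 21) = 1/(0 - 21) = 1/(-21) = -1/21 ≈ -0.047619)
Z*(-7 + E*(-6)) = -(-7 + 112*(-6))/21 = -(-7 - 672)/21 = -1/21*(-679) = 97/3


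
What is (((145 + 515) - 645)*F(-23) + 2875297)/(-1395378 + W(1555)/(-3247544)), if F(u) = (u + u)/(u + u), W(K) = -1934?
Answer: -4668851116864/2265775724849 ≈ -2.0606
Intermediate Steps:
F(u) = 1 (F(u) = (2*u)/((2*u)) = (2*u)*(1/(2*u)) = 1)
(((145 + 515) - 645)*F(-23) + 2875297)/(-1395378 + W(1555)/(-3247544)) = (((145 + 515) - 645)*1 + 2875297)/(-1395378 - 1934/(-3247544)) = ((660 - 645)*1 + 2875297)/(-1395378 - 1934*(-1/3247544)) = (15*1 + 2875297)/(-1395378 + 967/1623772) = (15 + 2875297)/(-2265775724849/1623772) = 2875312*(-1623772/2265775724849) = -4668851116864/2265775724849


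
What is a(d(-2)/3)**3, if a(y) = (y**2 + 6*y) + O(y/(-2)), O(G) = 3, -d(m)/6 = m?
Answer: 79507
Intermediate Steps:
d(m) = -6*m
a(y) = 3 + y**2 + 6*y (a(y) = (y**2 + 6*y) + 3 = 3 + y**2 + 6*y)
a(d(-2)/3)**3 = (3 + (-6*(-2)/3)**2 + 6*(-6*(-2)/3))**3 = (3 + (12*(1/3))**2 + 6*(12*(1/3)))**3 = (3 + 4**2 + 6*4)**3 = (3 + 16 + 24)**3 = 43**3 = 79507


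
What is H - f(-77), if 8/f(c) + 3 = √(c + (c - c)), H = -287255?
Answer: -12351953/43 + 4*I*√77/43 ≈ -2.8725e+5 + 0.81628*I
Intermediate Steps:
f(c) = 8/(-3 + √c) (f(c) = 8/(-3 + √(c + (c - c))) = 8/(-3 + √(c + 0)) = 8/(-3 + √c))
H - f(-77) = -287255 - 8/(-3 + √(-77)) = -287255 - 8/(-3 + I*√77)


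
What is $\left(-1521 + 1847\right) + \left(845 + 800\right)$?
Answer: $1971$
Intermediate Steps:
$\left(-1521 + 1847\right) + \left(845 + 800\right) = 326 + 1645 = 1971$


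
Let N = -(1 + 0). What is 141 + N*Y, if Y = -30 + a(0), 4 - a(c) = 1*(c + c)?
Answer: 167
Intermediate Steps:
a(c) = 4 - 2*c (a(c) = 4 - (c + c) = 4 - 2*c)
N = -1 (N = -1*1 = -1)
Y = -26 (Y = -30 + (4 - 2*0) = -30 + (4 + 0) = -30 + 4 = -26)
141 + N*Y = 141 - 1*(-26) = 141 + 26 = 167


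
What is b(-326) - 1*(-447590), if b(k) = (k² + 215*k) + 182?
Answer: 483958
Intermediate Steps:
b(k) = 182 + k² + 215*k
b(-326) - 1*(-447590) = (182 + (-326)² + 215*(-326)) - 1*(-447590) = (182 + 106276 - 70090) + 447590 = 36368 + 447590 = 483958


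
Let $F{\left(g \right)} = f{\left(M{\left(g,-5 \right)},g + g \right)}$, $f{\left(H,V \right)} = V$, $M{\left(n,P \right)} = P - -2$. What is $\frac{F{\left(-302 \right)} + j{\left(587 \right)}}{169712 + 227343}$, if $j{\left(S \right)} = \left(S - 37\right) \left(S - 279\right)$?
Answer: $\frac{168796}{397055} \approx 0.42512$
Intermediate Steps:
$M{\left(n,P \right)} = 2 + P$ ($M{\left(n,P \right)} = P + 2 = 2 + P$)
$j{\left(S \right)} = \left(-279 + S\right) \left(-37 + S\right)$ ($j{\left(S \right)} = \left(-37 + S\right) \left(-279 + S\right) = \left(-279 + S\right) \left(-37 + S\right)$)
$F{\left(g \right)} = 2 g$ ($F{\left(g \right)} = g + g = 2 g$)
$\frac{F{\left(-302 \right)} + j{\left(587 \right)}}{169712 + 227343} = \frac{2 \left(-302\right) + \left(10323 + 587^{2} - 185492\right)}{169712 + 227343} = \frac{-604 + \left(10323 + 344569 - 185492\right)}{397055} = \left(-604 + 169400\right) \frac{1}{397055} = 168796 \cdot \frac{1}{397055} = \frac{168796}{397055}$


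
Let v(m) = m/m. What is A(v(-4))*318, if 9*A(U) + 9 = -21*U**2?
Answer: -1060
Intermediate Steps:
v(m) = 1
A(U) = -1 - 7*U**2/3 (A(U) = -1 + (-21*U**2)/9 = -1 - 7*U**2/3)
A(v(-4))*318 = (-1 - 7/3*1**2)*318 = (-1 - 7/3*1)*318 = (-1 - 7/3)*318 = -10/3*318 = -1060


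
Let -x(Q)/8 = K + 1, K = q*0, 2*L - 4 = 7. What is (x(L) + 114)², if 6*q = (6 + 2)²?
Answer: 11236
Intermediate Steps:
L = 11/2 (L = 2 + (½)*7 = 2 + 7/2 = 11/2 ≈ 5.5000)
q = 32/3 (q = (6 + 2)²/6 = (⅙)*8² = (⅙)*64 = 32/3 ≈ 10.667)
K = 0 (K = (32/3)*0 = 0)
x(Q) = -8 (x(Q) = -8*(0 + 1) = -8*1 = -8)
(x(L) + 114)² = (-8 + 114)² = 106² = 11236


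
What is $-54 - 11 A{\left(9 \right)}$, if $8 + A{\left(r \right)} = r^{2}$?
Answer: $-857$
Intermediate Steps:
$A{\left(r \right)} = -8 + r^{2}$
$-54 - 11 A{\left(9 \right)} = -54 - 11 \left(-8 + 9^{2}\right) = -54 - 11 \left(-8 + 81\right) = -54 - 803 = -857$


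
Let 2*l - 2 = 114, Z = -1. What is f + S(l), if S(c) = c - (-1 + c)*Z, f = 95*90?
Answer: 8665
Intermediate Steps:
l = 58 (l = 1 + (½)*114 = 1 + 57 = 58)
f = 8550
S(c) = -1 + 2*c (S(c) = c - (-1 + c)*(-1) = c - (1 - c) = c + (-1 + c) = -1 + 2*c)
f + S(l) = 8550 + (-1 + 2*58) = 8550 + (-1 + 116) = 8550 + 115 = 8665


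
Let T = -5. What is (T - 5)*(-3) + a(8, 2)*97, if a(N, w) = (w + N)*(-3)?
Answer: -2880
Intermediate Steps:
a(N, w) = -3*N - 3*w (a(N, w) = (N + w)*(-3) = -3*N - 3*w)
(T - 5)*(-3) + a(8, 2)*97 = (-5 - 5)*(-3) + (-3*8 - 3*2)*97 = -10*(-3) + (-24 - 6)*97 = 30 - 30*97 = 30 - 2910 = -2880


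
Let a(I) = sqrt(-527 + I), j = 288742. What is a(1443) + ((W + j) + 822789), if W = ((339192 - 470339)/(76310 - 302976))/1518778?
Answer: 382650475820991735/344255334148 + 2*sqrt(229) ≈ 1.1116e+6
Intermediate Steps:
W = 131147/344255334148 (W = -131147/(-226666)*(1/1518778) = -131147*(-1/226666)*(1/1518778) = (131147/226666)*(1/1518778) = 131147/344255334148 ≈ 3.8096e-7)
a(1443) + ((W + j) + 822789) = sqrt(-527 + 1443) + ((131147/344255334148 + 288742) + 822789) = sqrt(916) + (99400973692692963/344255334148 + 822789) = 2*sqrt(229) + 382650475820991735/344255334148 = 382650475820991735/344255334148 + 2*sqrt(229)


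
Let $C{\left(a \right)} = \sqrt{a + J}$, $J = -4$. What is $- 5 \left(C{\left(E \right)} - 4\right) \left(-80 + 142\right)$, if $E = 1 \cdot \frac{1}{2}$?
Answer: $1240 - 155 i \sqrt{14} \approx 1240.0 - 579.96 i$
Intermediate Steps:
$E = \frac{1}{2}$ ($E = 1 \cdot \frac{1}{2} = \frac{1}{2} \approx 0.5$)
$C{\left(a \right)} = \sqrt{-4 + a}$ ($C{\left(a \right)} = \sqrt{a - 4} = \sqrt{-4 + a}$)
$- 5 \left(C{\left(E \right)} - 4\right) \left(-80 + 142\right) = - 5 \left(\sqrt{-4 + \frac{1}{2}} - 4\right) \left(-80 + 142\right) = - 5 \left(\sqrt{- \frac{7}{2}} - 4\right) 62 = - 5 \left(\frac{i \sqrt{14}}{2} - 4\right) 62 = - 5 \left(-4 + \frac{i \sqrt{14}}{2}\right) 62 = \left(20 - \frac{5 i \sqrt{14}}{2}\right) 62 = 1240 - 155 i \sqrt{14}$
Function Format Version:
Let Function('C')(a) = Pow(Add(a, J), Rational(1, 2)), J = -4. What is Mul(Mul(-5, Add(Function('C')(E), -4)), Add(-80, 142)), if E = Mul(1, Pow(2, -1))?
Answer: Add(1240, Mul(-155, I, Pow(14, Rational(1, 2)))) ≈ Add(1240.0, Mul(-579.96, I))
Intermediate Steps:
E = Rational(1, 2) (E = Mul(1, Rational(1, 2)) = Rational(1, 2) ≈ 0.50000)
Function('C')(a) = Pow(Add(-4, a), Rational(1, 2)) (Function('C')(a) = Pow(Add(a, -4), Rational(1, 2)) = Pow(Add(-4, a), Rational(1, 2)))
Mul(Mul(-5, Add(Function('C')(E), -4)), Add(-80, 142)) = Mul(Mul(-5, Add(Pow(Add(-4, Rational(1, 2)), Rational(1, 2)), -4)), Add(-80, 142)) = Mul(Mul(-5, Add(Pow(Rational(-7, 2), Rational(1, 2)), -4)), 62) = Mul(Mul(-5, Add(Mul(Rational(1, 2), I, Pow(14, Rational(1, 2))), -4)), 62) = Mul(Mul(-5, Add(-4, Mul(Rational(1, 2), I, Pow(14, Rational(1, 2))))), 62) = Mul(Add(20, Mul(Rational(-5, 2), I, Pow(14, Rational(1, 2)))), 62) = Add(1240, Mul(-155, I, Pow(14, Rational(1, 2))))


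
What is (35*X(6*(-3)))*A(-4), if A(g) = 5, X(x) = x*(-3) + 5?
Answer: 10325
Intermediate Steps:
X(x) = 5 - 3*x (X(x) = -3*x + 5 = 5 - 3*x)
(35*X(6*(-3)))*A(-4) = (35*(5 - 18*(-3)))*5 = (35*(5 - 3*(-18)))*5 = (35*(5 + 54))*5 = (35*59)*5 = 2065*5 = 10325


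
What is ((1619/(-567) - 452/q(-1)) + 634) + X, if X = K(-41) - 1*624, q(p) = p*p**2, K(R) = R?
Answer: 237088/567 ≈ 418.14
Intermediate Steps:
q(p) = p**3
X = -665 (X = -41 - 1*624 = -41 - 624 = -665)
((1619/(-567) - 452/q(-1)) + 634) + X = ((1619/(-567) - 452/((-1)**3)) + 634) - 665 = ((1619*(-1/567) - 452/(-1)) + 634) - 665 = ((-1619/567 - 452*(-1)) + 634) - 665 = ((-1619/567 + 452) + 634) - 665 = (254665/567 + 634) - 665 = 614143/567 - 665 = 237088/567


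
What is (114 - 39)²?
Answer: 5625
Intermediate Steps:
(114 - 39)² = 75² = 5625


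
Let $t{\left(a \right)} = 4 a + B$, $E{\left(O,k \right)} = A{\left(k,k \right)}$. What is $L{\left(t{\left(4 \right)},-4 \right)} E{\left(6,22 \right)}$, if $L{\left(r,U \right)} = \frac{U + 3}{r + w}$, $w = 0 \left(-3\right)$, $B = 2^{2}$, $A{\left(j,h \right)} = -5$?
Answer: $\frac{1}{4} \approx 0.25$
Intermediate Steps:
$E{\left(O,k \right)} = -5$
$B = 4$
$w = 0$
$t{\left(a \right)} = 4 + 4 a$ ($t{\left(a \right)} = 4 a + 4 = 4 + 4 a$)
$L{\left(r,U \right)} = \frac{3 + U}{r}$ ($L{\left(r,U \right)} = \frac{U + 3}{r + 0} = \frac{3 + U}{r}$)
$L{\left(t{\left(4 \right)},-4 \right)} E{\left(6,22 \right)} = \frac{3 - 4}{4 + 4 \cdot 4} \left(-5\right) = \frac{1}{4 + 16} \left(-1\right) \left(-5\right) = \frac{1}{20} \left(-1\right) \left(-5\right) = \left(- \frac{1}{20}\right) \left(-5\right) = \frac{1}{4}$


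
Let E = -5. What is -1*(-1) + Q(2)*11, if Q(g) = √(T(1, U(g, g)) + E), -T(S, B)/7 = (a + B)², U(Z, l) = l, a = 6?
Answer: 1 + 11*I*√453 ≈ 1.0 + 234.12*I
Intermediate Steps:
T(S, B) = -7*(6 + B)²
Q(g) = √(-5 - 7*(6 + g)²) (Q(g) = √(-7*(6 + g)² - 5) = √(-5 - 7*(6 + g)²))
-1*(-1) + Q(2)*11 = -1*(-1) + √(-5 - 7*(6 + 2)²)*11 = 1 + √(-5 - 7*8²)*11 = 1 + √(-5 - 7*64)*11 = 1 + √(-5 - 448)*11 = 1 + √(-453)*11 = 1 + (I*√453)*11 = 1 + 11*I*√453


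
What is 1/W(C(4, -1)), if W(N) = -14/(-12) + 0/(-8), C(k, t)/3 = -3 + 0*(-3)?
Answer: 6/7 ≈ 0.85714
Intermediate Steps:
C(k, t) = -9 (C(k, t) = 3*(-3 + 0*(-3)) = 3*(-3 + 0) = 3*(-3) = -9)
W(N) = 7/6 (W(N) = -14*(-1/12) + 0*(-⅛) = 7/6 + 0 = 7/6)
1/W(C(4, -1)) = 1/(7/6) = 6/7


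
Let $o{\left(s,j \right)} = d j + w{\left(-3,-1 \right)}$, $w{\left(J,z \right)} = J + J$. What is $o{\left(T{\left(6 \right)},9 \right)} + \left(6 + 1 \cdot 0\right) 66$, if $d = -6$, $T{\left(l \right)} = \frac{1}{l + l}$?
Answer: $336$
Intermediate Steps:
$w{\left(J,z \right)} = 2 J$
$T{\left(l \right)} = \frac{1}{2 l}$
$o{\left(s,j \right)} = -6 - 6 j$ ($o{\left(s,j \right)} = - 6 j + 2 \left(-3\right) = - 6 j - 6 = -6 - 6 j$)
$o{\left(T{\left(6 \right)},9 \right)} + \left(6 + 1 \cdot 0\right) 66 = \left(-6 - 54\right) + \left(6 + 1 \cdot 0\right) 66 = \left(-6 - 54\right) + \left(6 + 0\right) 66 = -60 + 6 \cdot 66 = -60 + 396 = 336$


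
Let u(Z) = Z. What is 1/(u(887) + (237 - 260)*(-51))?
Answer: 1/2060 ≈ 0.00048544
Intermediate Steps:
1/(u(887) + (237 - 260)*(-51)) = 1/(887 + (237 - 260)*(-51)) = 1/(887 - 23*(-51)) = 1/(887 + 1173) = 1/2060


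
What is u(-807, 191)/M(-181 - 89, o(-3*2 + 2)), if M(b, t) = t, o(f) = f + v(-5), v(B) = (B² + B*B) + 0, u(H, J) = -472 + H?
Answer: -1279/46 ≈ -27.804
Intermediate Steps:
v(B) = 2*B² (v(B) = (B² + B²) + 0 = 2*B² + 0 = 2*B²)
o(f) = 50 + f (o(f) = f + 2*(-5)² = f + 2*25 = f + 50 = 50 + f)
u(-807, 191)/M(-181 - 89, o(-3*2 + 2)) = (-472 - 807)/(50 + (-3*2 + 2)) = -1279/(50 + (-6 + 2)) = -1279/(50 - 4) = -1279/46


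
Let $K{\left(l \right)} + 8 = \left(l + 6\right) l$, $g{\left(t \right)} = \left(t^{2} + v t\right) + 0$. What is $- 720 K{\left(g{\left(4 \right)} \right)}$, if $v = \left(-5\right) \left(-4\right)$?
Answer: $-7044480$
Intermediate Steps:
$v = 20$
$g{\left(t \right)} = t^{2} + 20 t$ ($g{\left(t \right)} = \left(t^{2} + 20 t\right) + 0 = t^{2} + 20 t$)
$K{\left(l \right)} = -8 + l \left(6 + l\right)$ ($K{\left(l \right)} = -8 + \left(l + 6\right) l = -8 + \left(6 + l\right) l = -8 + l \left(6 + l\right)$)
$- 720 K{\left(g{\left(4 \right)} \right)} = - 720 \left(-8 + \left(4 \left(20 + 4\right)\right)^{2} + 6 \cdot 4 \left(20 + 4\right)\right) = - 720 \left(-8 + \left(4 \cdot 24\right)^{2} + 6 \cdot 4 \cdot 24\right) = - 720 \left(-8 + 96^{2} + 6 \cdot 96\right) = - 720 \left(-8 + 9216 + 576\right) = \left(-720\right) 9784 = -7044480$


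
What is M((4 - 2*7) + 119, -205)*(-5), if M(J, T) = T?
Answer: 1025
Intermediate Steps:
M((4 - 2*7) + 119, -205)*(-5) = -205*(-5) = 1025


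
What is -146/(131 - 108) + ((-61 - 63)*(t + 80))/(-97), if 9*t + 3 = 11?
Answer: 1948798/20079 ≈ 97.057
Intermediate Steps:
t = 8/9 (t = -⅓ + (⅑)*11 = -⅓ + 11/9 = 8/9 ≈ 0.88889)
-146/(131 - 108) + ((-61 - 63)*(t + 80))/(-97) = -146/(131 - 108) + ((-61 - 63)*(8/9 + 80))/(-97) = -146/23 - 124*728/9*(-1/97) = -146*1/23 - 90272/9*(-1/97) = -146/23 + 90272/873 = 1948798/20079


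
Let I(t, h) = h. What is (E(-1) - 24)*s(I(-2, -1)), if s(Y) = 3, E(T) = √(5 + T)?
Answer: -66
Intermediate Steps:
(E(-1) - 24)*s(I(-2, -1)) = (√(5 - 1) - 24)*3 = (√4 - 24)*3 = (2 - 24)*3 = -22*3 = -66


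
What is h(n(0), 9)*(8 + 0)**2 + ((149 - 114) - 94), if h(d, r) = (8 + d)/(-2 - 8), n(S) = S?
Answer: -551/5 ≈ -110.20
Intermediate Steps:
h(d, r) = -4/5 - d/10 (h(d, r) = (8 + d)/(-10) = (8 + d)*(-1/10) = -4/5 - d/10)
h(n(0), 9)*(8 + 0)**2 + ((149 - 114) - 94) = (-4/5 - 1/10*0)*(8 + 0)**2 + ((149 - 114) - 94) = (-4/5 + 0)*8**2 + (35 - 94) = -4/5*64 - 59 = -256/5 - 59 = -551/5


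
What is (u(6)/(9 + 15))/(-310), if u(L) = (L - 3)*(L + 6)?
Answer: -3/620 ≈ -0.0048387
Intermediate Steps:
u(L) = (-3 + L)*(6 + L)
(u(6)/(9 + 15))/(-310) = ((-18 + 6² + 3*6)/(9 + 15))/(-310) = ((-18 + 36 + 18)/24)*(-1/310) = (36*(1/24))*(-1/310) = (3/2)*(-1/310) = -3/620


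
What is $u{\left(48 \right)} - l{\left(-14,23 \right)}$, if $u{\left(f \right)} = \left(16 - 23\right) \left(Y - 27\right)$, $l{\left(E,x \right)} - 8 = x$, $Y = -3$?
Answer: $179$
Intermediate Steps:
$l{\left(E,x \right)} = 8 + x$
$u{\left(f \right)} = 210$ ($u{\left(f \right)} = \left(16 - 23\right) \left(-3 - 27\right) = \left(-7\right) \left(-30\right) = 210$)
$u{\left(48 \right)} - l{\left(-14,23 \right)} = 210 - \left(8 + 23\right) = 210 - 31 = 179$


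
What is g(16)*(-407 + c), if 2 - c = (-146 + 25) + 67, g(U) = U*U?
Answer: -89856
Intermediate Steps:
g(U) = U²
c = 56 (c = 2 - ((-146 + 25) + 67) = 2 - (-121 + 67) = 2 - 1*(-54) = 2 + 54 = 56)
g(16)*(-407 + c) = 16²*(-407 + 56) = 256*(-351) = -89856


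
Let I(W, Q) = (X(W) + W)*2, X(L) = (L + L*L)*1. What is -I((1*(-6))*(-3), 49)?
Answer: -720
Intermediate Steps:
X(L) = L + L² (X(L) = (L + L²)*1 = L + L²)
I(W, Q) = 2*W + 2*W*(1 + W) (I(W, Q) = (W*(1 + W) + W)*2 = (W + W*(1 + W))*2 = 2*W + 2*W*(1 + W))
-I((1*(-6))*(-3), 49) = -2*(1*(-6))*(-3)*(2 + (1*(-6))*(-3)) = -2*(-6*(-3))*(2 - 6*(-3)) = -2*18*(2 + 18) = -2*18*20 = -1*720 = -720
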